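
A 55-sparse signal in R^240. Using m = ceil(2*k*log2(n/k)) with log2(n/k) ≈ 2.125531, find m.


log2(n/k) = log2(240/55) ≈ 2.125531.
2*k*log2(n/k) ≈ 2*55*2.125531 = 233.80841.
m = ceil(233.80841) = 234.

234


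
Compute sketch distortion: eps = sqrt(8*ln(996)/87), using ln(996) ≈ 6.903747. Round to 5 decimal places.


ln(996) ≈ 6.903747.
8*ln(N)/m ≈ 8*6.903747/87 ≈ 0.63482731.
eps = sqrt(0.63482731) ≈ 0.7967605 ≈ 0.79676.

0.79676


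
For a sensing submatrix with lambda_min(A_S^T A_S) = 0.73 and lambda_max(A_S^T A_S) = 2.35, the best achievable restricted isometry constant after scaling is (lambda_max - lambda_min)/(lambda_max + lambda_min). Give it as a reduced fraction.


lambda_max - lambda_min = 2.35 - 0.73 = 1.62.
lambda_max + lambda_min = 2.35 + 0.73 = 3.08.
delta = 1.62/3.08 = 162/308 = 81/154.

81/154


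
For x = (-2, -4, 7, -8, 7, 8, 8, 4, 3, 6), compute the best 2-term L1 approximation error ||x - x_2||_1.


Sorted |x_i| descending: [8, 8, 8, 7, 7, 6, 4, 4, 3, 2]
Keep top 2: [8, 8]
Tail entries: [8, 7, 7, 6, 4, 4, 3, 2]
L1 error = sum of tail = 41.

41


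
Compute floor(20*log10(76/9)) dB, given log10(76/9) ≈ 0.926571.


||x||/||e|| = 76/9.
log10(76/9) ≈ 0.926571.
20*log10(||x||/||e||) ≈ 20*0.926571 = 18.53142.
floor(18.53142) = 18.

18


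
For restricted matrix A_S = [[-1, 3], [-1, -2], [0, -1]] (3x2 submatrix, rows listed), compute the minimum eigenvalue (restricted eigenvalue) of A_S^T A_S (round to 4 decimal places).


A_S^T A_S = [[2, -1], [-1, 14]].
trace = 16.
det = 27.
disc = trace^2 - 4*det = 256 - 4*27 = 148.
sqrt(148) ≈ 12.165525.
lam_min = (16 - sqrt(148))/2 ≈ (16 - 12.165525)/2 = 1.9172375 ≈ 1.9172.

1.9172


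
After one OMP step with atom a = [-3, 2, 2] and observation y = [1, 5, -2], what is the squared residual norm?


a^T a = 17.
a^T y = 3.
coeff = 3/17 = 3/17.
||r||^2 = 501/17.

501/17


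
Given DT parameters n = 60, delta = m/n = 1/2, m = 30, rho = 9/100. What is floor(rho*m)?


m = 1/2*60 = 30.
rho = 9/100.
rho*m = 9/100*30 = 2.7.
k = floor(2.7) = 2.

2


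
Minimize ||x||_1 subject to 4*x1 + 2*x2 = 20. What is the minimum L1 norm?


Axis intercepts:
  x1 = 5, x2 = 0: L1 = 5
  x1 = 0, x2 = 10: L1 = 10
x* = (5, 0)
||x*||_1 = 5.

5


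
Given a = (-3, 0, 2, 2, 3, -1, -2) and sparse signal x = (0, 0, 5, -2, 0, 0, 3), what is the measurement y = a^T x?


Non-zero terms: ['2*5', '2*-2', '-2*3']
Products: [10, -4, -6]
y = sum = 0.

0


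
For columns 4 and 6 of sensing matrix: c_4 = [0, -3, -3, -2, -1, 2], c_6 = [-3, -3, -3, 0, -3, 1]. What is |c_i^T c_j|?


Inner product: 0*-3 + -3*-3 + -3*-3 + -2*0 + -1*-3 + 2*1
Products: [0, 9, 9, 0, 3, 2]
Sum = 23.
|dot| = 23.

23


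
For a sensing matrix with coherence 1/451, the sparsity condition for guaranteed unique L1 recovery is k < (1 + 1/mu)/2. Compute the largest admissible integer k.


1/mu = 451.
1 + 1/mu = 452.
(1 + 1/mu)/2 = 226 is an integer and the inequality is strict, so k_max = 226 - 1 = 225.

225


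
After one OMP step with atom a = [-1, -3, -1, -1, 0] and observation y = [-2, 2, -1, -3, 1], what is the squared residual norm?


a^T a = 12.
a^T y = 0.
coeff = 0/12 = 0.
||r||^2 = 19.

19


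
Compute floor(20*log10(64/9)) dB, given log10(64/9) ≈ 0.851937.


||x||/||e|| = 64/9.
log10(64/9) ≈ 0.851937.
20*log10(||x||/||e||) ≈ 20*0.851937 = 17.03874.
floor(17.03874) = 17.

17


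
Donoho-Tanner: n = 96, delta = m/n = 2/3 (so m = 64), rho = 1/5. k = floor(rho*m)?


m = 2/3*96 = 64.
rho = 1/5.
rho*m = 1/5*64 = 12.8.
k = floor(12.8) = 12.

12


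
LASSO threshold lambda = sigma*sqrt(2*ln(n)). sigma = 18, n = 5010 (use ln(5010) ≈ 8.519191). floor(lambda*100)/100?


ln(5010) ≈ 8.519191.
2*ln(n) ≈ 17.038382.
sqrt(2*ln(n)) ≈ sqrt(17.038382) ≈ 4.127758.
lambda ≈ 18*4.127758 = 74.299644.
floor(lambda*100)/100 = 74.29.

74.29


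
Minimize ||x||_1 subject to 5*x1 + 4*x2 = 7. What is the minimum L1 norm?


Axis intercepts:
  x1 = 7/5, x2 = 0: L1 = 7/5
  x1 = 0, x2 = 7/4: L1 = 7/4
x* = (7/5, 0)
||x*||_1 = 7/5.

7/5


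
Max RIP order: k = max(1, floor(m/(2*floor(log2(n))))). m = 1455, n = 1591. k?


floor(log2(1591)) = 10.
2*10 = 20.
m/(2*floor(log2(n))) = 1455/20 ≈ 72.75.
floor = 72.
k = max(1, 72) = 72.

72


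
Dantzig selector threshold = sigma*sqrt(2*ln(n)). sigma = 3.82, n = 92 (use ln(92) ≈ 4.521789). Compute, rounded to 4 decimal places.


ln(92) ≈ 4.521789.
2*ln(n) ≈ 9.043578.
sqrt(2*ln(n)) ≈ sqrt(9.043578) ≈ 3.007254.
threshold ≈ 3.82*3.007254 = 11.48771028 ≈ 11.4877.

11.4877


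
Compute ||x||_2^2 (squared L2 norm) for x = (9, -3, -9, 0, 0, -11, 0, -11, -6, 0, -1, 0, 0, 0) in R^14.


Non-zero entries: [(0, 9), (1, -3), (2, -9), (5, -11), (7, -11), (8, -6), (10, -1)]
Squares: [81, 9, 81, 121, 121, 36, 1]
||x||_2^2 = sum = 450.

450


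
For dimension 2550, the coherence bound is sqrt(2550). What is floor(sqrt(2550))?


50^2 = 2500 <= 2550 < 2601 = 51^2, so 50 <= sqrt(2550) < 51.
floor(sqrt(2550)) = 50.

50


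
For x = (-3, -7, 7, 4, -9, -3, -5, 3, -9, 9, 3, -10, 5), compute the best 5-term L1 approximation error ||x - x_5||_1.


Sorted |x_i| descending: [10, 9, 9, 9, 7, 7, 5, 5, 4, 3, 3, 3, 3]
Keep top 5: [10, 9, 9, 9, 7]
Tail entries: [7, 5, 5, 4, 3, 3, 3, 3]
L1 error = sum of tail = 33.

33


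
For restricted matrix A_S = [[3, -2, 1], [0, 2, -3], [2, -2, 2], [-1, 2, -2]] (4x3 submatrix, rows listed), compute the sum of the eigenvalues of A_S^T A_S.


Sum of eigenvalues of A_S^T A_S = trace(A_S^T A_S) = sum of squared column norms of A_S.
A_S^T A_S diagonal: [14, 16, 18].
trace = 14 + 16 + 18 = 48.

48


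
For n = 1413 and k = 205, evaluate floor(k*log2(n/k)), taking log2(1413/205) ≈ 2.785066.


log2(n/k) = log2(1413/205) ≈ 2.785066.
k*log2(n/k) ≈ 205*2.785066 = 570.93853.
floor(570.93853) = 570.

570


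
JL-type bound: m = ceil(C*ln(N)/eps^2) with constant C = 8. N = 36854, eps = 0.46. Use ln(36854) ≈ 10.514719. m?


ln(36854) ≈ 10.514719.
eps^2 = 0.46^2 = 0.2116.
C*ln(N)/eps^2 ≈ 8*10.514719/0.2116 ≈ 397.5319.
m = ceil(397.5319) = 398.

398


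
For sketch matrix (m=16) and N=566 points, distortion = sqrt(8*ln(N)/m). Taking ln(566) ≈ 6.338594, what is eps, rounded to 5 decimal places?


ln(566) ≈ 6.338594.
8*ln(N)/m ≈ 8*6.338594/16 ≈ 3.169297.
eps = sqrt(3.169297) ≈ 1.7802519 ≈ 1.78025.

1.78025


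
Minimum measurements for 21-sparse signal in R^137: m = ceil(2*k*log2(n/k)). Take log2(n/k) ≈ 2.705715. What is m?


log2(n/k) = log2(137/21) ≈ 2.705715.
2*k*log2(n/k) ≈ 2*21*2.705715 = 113.64003.
m = ceil(113.64003) = 114.

114


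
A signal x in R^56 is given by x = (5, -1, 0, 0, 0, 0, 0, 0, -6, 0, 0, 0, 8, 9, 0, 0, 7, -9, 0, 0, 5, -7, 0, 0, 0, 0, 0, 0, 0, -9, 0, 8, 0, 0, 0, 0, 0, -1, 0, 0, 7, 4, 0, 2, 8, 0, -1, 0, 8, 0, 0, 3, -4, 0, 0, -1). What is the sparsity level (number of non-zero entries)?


Non-zero positions: [0, 1, 8, 12, 13, 16, 17, 20, 21, 29, 31, 37, 40, 41, 43, 44, 46, 48, 51, 52, 55].
Sparsity = 21.

21


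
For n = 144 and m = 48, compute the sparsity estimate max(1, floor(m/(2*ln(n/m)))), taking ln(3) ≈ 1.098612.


n/m = 144/48 = 3.
ln(n/m) ≈ 1.098612.
2*ln(n/m) ≈ 2.197224.
m/(2*ln(n/m)) ≈ 48/2.197224 ≈ 21.8457.
floor = 21.
k_max = max(1, 21) = 21.

21


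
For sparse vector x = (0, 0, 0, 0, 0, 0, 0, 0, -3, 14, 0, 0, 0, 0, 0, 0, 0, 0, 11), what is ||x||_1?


Non-zero entries: [(8, -3), (9, 14), (18, 11)]
Absolute values: [3, 14, 11]
||x||_1 = sum = 28.

28


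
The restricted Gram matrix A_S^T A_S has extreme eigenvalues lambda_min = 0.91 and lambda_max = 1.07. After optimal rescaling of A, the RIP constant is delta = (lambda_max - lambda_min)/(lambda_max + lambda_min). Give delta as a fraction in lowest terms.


lambda_max - lambda_min = 1.07 - 0.91 = 0.16.
lambda_max + lambda_min = 1.07 + 0.91 = 1.98.
delta = 0.16/1.98 = 16/198 = 8/99.

8/99


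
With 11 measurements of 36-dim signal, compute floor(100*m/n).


100*m/n = 100*11/36 ≈ 30.5556.
floor = 30.

30


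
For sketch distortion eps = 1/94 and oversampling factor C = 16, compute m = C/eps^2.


1/eps = 94.
(1/eps)^2 = 8836.
m = 16*8836 = 141376.

141376


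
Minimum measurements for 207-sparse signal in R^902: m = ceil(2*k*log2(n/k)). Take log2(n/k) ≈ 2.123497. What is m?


log2(n/k) = log2(902/207) ≈ 2.123497.
2*k*log2(n/k) ≈ 2*207*2.123497 = 879.127758.
m = ceil(879.127758) = 880.

880


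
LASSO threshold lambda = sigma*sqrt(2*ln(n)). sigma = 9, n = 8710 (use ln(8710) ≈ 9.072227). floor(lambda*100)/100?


ln(8710) ≈ 9.072227.
2*ln(n) ≈ 18.144454.
sqrt(2*ln(n)) ≈ sqrt(18.144454) ≈ 4.259631.
lambda ≈ 9*4.259631 = 38.336679.
floor(lambda*100)/100 = 38.33.

38.33


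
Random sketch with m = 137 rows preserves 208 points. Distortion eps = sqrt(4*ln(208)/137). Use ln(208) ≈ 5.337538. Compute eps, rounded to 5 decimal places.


ln(208) ≈ 5.337538.
4*ln(N)/m ≈ 4*5.337538/137 ≈ 0.15584053.
eps = sqrt(0.15584053) ≈ 0.3947664 ≈ 0.39477.

0.39477


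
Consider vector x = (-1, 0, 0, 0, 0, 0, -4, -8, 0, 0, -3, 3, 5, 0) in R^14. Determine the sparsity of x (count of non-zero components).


Non-zero positions: [0, 6, 7, 10, 11, 12].
Sparsity = 6.

6


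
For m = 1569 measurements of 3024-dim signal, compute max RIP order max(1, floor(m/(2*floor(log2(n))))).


floor(log2(3024)) = 11.
2*11 = 22.
m/(2*floor(log2(n))) = 1569/22 ≈ 71.3182.
floor = 71.
k = max(1, 71) = 71.

71


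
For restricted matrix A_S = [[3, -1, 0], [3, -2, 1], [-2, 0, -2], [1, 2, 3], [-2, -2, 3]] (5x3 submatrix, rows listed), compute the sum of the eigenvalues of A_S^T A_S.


Sum of eigenvalues of A_S^T A_S = trace(A_S^T A_S) = sum of squared column norms of A_S.
A_S^T A_S diagonal: [27, 13, 23].
trace = 27 + 13 + 23 = 63.

63


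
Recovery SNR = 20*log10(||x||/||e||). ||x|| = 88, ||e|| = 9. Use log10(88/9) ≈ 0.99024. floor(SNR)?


||x||/||e|| = 88/9.
log10(88/9) ≈ 0.99024.
20*log10(||x||/||e||) ≈ 20*0.99024 = 19.8048.
floor(19.8048) = 19.

19


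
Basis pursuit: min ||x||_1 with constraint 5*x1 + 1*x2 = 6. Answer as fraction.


Axis intercepts:
  x1 = 6/5, x2 = 0: L1 = 6/5
  x1 = 0, x2 = 6: L1 = 6
x* = (6/5, 0)
||x*||_1 = 6/5.

6/5


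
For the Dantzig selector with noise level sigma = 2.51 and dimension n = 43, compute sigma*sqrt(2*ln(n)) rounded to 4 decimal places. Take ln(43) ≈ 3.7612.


ln(43) ≈ 3.7612.
2*ln(n) ≈ 7.5224.
sqrt(2*ln(n)) ≈ sqrt(7.5224) ≈ 2.742699.
threshold ≈ 2.51*2.742699 = 6.88417449 ≈ 6.8842.

6.8842


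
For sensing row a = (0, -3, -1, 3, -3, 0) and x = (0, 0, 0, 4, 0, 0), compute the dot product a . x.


Non-zero terms: ['3*4']
Products: [12]
y = sum = 12.

12


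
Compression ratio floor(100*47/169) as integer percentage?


100*m/n = 100*47/169 ≈ 27.8107.
floor = 27.

27


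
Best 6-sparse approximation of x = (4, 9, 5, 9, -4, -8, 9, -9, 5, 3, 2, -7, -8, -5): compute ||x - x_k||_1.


Sorted |x_i| descending: [9, 9, 9, 9, 8, 8, 7, 5, 5, 5, 4, 4, 3, 2]
Keep top 6: [9, 9, 9, 9, 8, 8]
Tail entries: [7, 5, 5, 5, 4, 4, 3, 2]
L1 error = sum of tail = 35.

35


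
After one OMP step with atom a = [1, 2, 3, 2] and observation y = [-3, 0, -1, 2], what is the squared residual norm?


a^T a = 18.
a^T y = -2.
coeff = -2/18 = -1/9.
||r||^2 = 124/9.

124/9


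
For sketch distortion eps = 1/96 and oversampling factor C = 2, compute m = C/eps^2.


1/eps = 96.
(1/eps)^2 = 9216.
m = 2*9216 = 18432.

18432


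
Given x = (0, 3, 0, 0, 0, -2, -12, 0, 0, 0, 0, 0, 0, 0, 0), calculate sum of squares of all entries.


Non-zero entries: [(1, 3), (5, -2), (6, -12)]
Squares: [9, 4, 144]
||x||_2^2 = sum = 157.

157


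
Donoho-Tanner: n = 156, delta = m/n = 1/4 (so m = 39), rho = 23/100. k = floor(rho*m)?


m = 1/4*156 = 39.
rho = 23/100.
rho*m = 23/100*39 = 8.97.
k = floor(8.97) = 8.

8


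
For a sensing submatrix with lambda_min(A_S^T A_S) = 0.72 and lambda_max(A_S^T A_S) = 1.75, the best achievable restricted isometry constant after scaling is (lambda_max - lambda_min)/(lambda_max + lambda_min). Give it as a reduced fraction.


lambda_max - lambda_min = 1.75 - 0.72 = 1.03.
lambda_max + lambda_min = 1.75 + 0.72 = 2.47.
delta = 1.03/2.47 = 103/247.

103/247


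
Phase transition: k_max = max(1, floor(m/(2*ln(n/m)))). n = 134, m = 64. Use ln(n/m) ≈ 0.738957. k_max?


n/m = 134/64 = 67/32.
ln(n/m) ≈ 0.738957.
2*ln(n/m) ≈ 1.477914.
m/(2*ln(n/m)) ≈ 64/1.477914 ≈ 43.3043.
floor = 43.
k_max = max(1, 43) = 43.

43


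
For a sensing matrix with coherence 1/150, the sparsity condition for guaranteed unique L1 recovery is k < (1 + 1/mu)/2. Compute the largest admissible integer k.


1/mu = 150.
1 + 1/mu = 151.
(1 + 1/mu)/2 = 75.5 is not an integer, so k_max = floor(75.5) = 75.

75


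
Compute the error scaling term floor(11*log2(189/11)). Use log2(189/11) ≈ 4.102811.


log2(n/k) = log2(189/11) ≈ 4.102811.
k*log2(n/k) ≈ 11*4.102811 = 45.130921.
floor(45.130921) = 45.

45


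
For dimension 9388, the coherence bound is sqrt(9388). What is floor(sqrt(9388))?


96^2 = 9216 <= 9388 < 9409 = 97^2, so 96 <= sqrt(9388) < 97.
floor(sqrt(9388)) = 96.

96


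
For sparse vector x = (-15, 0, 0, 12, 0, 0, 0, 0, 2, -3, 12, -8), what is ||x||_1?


Non-zero entries: [(0, -15), (3, 12), (8, 2), (9, -3), (10, 12), (11, -8)]
Absolute values: [15, 12, 2, 3, 12, 8]
||x||_1 = sum = 52.

52


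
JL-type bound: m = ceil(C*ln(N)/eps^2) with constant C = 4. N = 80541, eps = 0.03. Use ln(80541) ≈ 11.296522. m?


ln(80541) ≈ 11.296522.
eps^2 = 0.03^2 = 0.0009.
C*ln(N)/eps^2 ≈ 4*11.296522/0.0009 ≈ 50206.7644.
m = ceil(50206.7644) = 50207.

50207


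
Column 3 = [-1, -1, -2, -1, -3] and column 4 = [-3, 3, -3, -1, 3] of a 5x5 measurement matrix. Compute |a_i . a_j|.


Inner product: -1*-3 + -1*3 + -2*-3 + -1*-1 + -3*3
Products: [3, -3, 6, 1, -9]
Sum = -2.
|dot| = 2.

2


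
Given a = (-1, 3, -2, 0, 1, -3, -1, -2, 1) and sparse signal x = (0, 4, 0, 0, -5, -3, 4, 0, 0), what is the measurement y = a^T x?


Non-zero terms: ['3*4', '1*-5', '-3*-3', '-1*4']
Products: [12, -5, 9, -4]
y = sum = 12.

12


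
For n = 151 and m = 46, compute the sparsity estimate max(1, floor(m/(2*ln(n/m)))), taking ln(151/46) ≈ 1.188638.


n/m = 151/46.
ln(n/m) ≈ 1.188638.
2*ln(n/m) ≈ 2.377276.
m/(2*ln(n/m)) ≈ 46/2.377276 ≈ 19.3499.
floor = 19.
k_max = max(1, 19) = 19.

19


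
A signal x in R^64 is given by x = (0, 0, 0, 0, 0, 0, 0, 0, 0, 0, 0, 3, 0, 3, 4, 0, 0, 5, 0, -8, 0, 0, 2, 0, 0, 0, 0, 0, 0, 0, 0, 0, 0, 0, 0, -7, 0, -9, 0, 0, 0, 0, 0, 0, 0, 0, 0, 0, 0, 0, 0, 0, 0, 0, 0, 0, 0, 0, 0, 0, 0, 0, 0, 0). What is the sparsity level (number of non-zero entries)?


Non-zero positions: [11, 13, 14, 17, 19, 22, 35, 37].
Sparsity = 8.

8


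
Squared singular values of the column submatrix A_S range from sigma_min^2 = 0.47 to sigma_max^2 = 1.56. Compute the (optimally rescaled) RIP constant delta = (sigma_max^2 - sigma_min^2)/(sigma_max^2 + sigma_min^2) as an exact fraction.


lambda_max - lambda_min = 1.56 - 0.47 = 1.09.
lambda_max + lambda_min = 1.56 + 0.47 = 2.03.
delta = 1.09/2.03 = 109/203.

109/203


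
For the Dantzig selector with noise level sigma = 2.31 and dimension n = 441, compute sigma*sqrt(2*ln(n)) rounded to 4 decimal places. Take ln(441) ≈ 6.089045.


ln(441) ≈ 6.089045.
2*ln(n) ≈ 12.17809.
sqrt(2*ln(n)) ≈ sqrt(12.17809) ≈ 3.489712.
threshold ≈ 2.31*3.489712 = 8.06123472 ≈ 8.0612.

8.0612


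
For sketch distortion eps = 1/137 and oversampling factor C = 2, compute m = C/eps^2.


1/eps = 137.
(1/eps)^2 = 18769.
m = 2*18769 = 37538.

37538


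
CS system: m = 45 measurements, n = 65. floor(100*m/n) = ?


100*m/n = 100*45/65 ≈ 69.2308.
floor = 69.

69


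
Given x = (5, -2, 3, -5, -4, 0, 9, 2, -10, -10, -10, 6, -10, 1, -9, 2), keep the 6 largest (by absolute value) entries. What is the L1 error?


Sorted |x_i| descending: [10, 10, 10, 10, 9, 9, 6, 5, 5, 4, 3, 2, 2, 2, 1, 0]
Keep top 6: [10, 10, 10, 10, 9, 9]
Tail entries: [6, 5, 5, 4, 3, 2, 2, 2, 1, 0]
L1 error = sum of tail = 30.

30


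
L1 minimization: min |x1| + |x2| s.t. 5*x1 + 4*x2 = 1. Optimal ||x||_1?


Axis intercepts:
  x1 = 1/5, x2 = 0: L1 = 1/5
  x1 = 0, x2 = 1/4: L1 = 1/4
x* = (1/5, 0)
||x*||_1 = 1/5.

1/5


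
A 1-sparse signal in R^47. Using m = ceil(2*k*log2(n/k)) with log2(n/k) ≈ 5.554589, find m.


log2(n/k) = log2(47/1) ≈ 5.554589.
2*k*log2(n/k) ≈ 2*1*5.554589 = 11.109178.
m = ceil(11.109178) = 12.

12


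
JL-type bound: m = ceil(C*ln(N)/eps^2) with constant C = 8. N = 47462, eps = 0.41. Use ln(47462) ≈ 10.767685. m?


ln(47462) ≈ 10.767685.
eps^2 = 0.41^2 = 0.1681.
C*ln(N)/eps^2 ≈ 8*10.767685/0.1681 ≈ 512.4419.
m = ceil(512.4419) = 513.

513


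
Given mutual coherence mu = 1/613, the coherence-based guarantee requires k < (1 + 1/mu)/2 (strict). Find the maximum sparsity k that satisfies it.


1/mu = 613.
1 + 1/mu = 614.
(1 + 1/mu)/2 = 307 is an integer and the inequality is strict, so k_max = 307 - 1 = 306.

306


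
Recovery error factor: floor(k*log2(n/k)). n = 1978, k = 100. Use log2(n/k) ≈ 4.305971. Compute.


log2(n/k) = log2(1978/100) ≈ 4.305971.
k*log2(n/k) ≈ 100*4.305971 = 430.5971.
floor(430.5971) = 430.

430


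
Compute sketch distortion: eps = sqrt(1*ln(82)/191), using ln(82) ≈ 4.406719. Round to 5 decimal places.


ln(82) ≈ 4.406719.
1*ln(N)/m ≈ 1*4.406719/191 ≈ 0.02307183.
eps = sqrt(0.02307183) ≈ 0.1518941 ≈ 0.15189.

0.15189


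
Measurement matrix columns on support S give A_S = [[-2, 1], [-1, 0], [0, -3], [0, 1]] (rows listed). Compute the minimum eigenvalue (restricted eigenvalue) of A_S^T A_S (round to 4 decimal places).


A_S^T A_S = [[5, -2], [-2, 11]].
trace = 16.
det = 51.
disc = trace^2 - 4*det = 256 - 4*51 = 52.
sqrt(52) ≈ 7.211103.
lam_min = (16 - sqrt(52))/2 ≈ (16 - 7.211103)/2 = 4.3944485 ≈ 4.3944.

4.3944


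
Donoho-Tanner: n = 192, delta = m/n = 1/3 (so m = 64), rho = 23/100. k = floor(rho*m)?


m = 1/3*192 = 64.
rho = 23/100.
rho*m = 23/100*64 = 14.72.
k = floor(14.72) = 14.

14


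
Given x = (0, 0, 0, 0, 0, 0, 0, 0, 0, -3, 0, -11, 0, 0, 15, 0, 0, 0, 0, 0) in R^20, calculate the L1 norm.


Non-zero entries: [(9, -3), (11, -11), (14, 15)]
Absolute values: [3, 11, 15]
||x||_1 = sum = 29.

29


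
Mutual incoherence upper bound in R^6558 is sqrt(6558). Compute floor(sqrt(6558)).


80^2 = 6400 <= 6558 < 6561 = 81^2, so 80 <= sqrt(6558) < 81.
floor(sqrt(6558)) = 80.

80


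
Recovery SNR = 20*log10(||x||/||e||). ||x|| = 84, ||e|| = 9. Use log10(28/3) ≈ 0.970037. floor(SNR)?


||x||/||e|| = 84/9 = 28/3.
log10(28/3) ≈ 0.970037.
20*log10(||x||/||e||) ≈ 20*0.970037 = 19.40074.
floor(19.40074) = 19.

19


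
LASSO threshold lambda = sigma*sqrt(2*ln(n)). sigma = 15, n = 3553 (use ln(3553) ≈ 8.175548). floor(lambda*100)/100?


ln(3553) ≈ 8.175548.
2*ln(n) ≈ 16.351096.
sqrt(2*ln(n)) ≈ sqrt(16.351096) ≈ 4.043649.
lambda ≈ 15*4.043649 = 60.654735.
floor(lambda*100)/100 = 60.65.

60.65


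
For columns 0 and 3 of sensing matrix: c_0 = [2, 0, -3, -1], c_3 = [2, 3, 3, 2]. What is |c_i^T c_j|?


Inner product: 2*2 + 0*3 + -3*3 + -1*2
Products: [4, 0, -9, -2]
Sum = -7.
|dot| = 7.

7


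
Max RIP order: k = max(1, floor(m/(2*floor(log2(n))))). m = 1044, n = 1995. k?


floor(log2(1995)) = 10.
2*10 = 20.
m/(2*floor(log2(n))) = 1044/20 ≈ 52.2.
floor = 52.
k = max(1, 52) = 52.

52


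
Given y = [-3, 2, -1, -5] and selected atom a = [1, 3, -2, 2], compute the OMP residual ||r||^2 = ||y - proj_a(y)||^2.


a^T a = 18.
a^T y = -5.
coeff = -5/18 = -5/18.
||r||^2 = 677/18.

677/18


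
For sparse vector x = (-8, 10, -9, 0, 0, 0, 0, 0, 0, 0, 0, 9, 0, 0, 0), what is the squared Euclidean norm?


Non-zero entries: [(0, -8), (1, 10), (2, -9), (11, 9)]
Squares: [64, 100, 81, 81]
||x||_2^2 = sum = 326.

326


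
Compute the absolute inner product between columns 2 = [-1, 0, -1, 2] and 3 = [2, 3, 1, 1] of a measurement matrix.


Inner product: -1*2 + 0*3 + -1*1 + 2*1
Products: [-2, 0, -1, 2]
Sum = -1.
|dot| = 1.

1


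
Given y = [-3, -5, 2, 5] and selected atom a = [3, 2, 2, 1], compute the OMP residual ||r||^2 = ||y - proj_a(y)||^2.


a^T a = 18.
a^T y = -10.
coeff = -10/18 = -5/9.
||r||^2 = 517/9.

517/9


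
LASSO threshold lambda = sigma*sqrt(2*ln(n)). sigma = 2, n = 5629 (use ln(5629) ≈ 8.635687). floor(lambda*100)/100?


ln(5629) ≈ 8.635687.
2*ln(n) ≈ 17.271374.
sqrt(2*ln(n)) ≈ sqrt(17.271374) ≈ 4.155884.
lambda ≈ 2*4.155884 = 8.311768.
floor(lambda*100)/100 = 8.31.

8.31


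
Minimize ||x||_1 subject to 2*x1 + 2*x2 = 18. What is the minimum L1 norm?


Axis intercepts:
  x1 = 9, x2 = 0: L1 = 9
  x1 = 0, x2 = 9: L1 = 9
x* = (9, 0)
||x*||_1 = 9.

9


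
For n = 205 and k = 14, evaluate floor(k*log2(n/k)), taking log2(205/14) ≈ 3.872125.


log2(n/k) = log2(205/14) ≈ 3.872125.
k*log2(n/k) ≈ 14*3.872125 = 54.20975.
floor(54.20975) = 54.

54


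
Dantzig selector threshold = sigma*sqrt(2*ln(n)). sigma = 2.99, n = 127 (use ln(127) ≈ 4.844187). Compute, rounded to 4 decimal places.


ln(127) ≈ 4.844187.
2*ln(n) ≈ 9.688374.
sqrt(2*ln(n)) ≈ sqrt(9.688374) ≈ 3.112615.
threshold ≈ 2.99*3.112615 = 9.30671885 ≈ 9.3067.

9.3067


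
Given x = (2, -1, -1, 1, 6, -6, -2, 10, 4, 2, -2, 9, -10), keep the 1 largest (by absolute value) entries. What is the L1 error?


Sorted |x_i| descending: [10, 10, 9, 6, 6, 4, 2, 2, 2, 2, 1, 1, 1]
Keep top 1: [10]
Tail entries: [10, 9, 6, 6, 4, 2, 2, 2, 2, 1, 1, 1]
L1 error = sum of tail = 46.

46


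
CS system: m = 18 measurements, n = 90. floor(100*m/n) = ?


100*m/n = 100*18/90 ≈ 20.0.
floor = 20.

20


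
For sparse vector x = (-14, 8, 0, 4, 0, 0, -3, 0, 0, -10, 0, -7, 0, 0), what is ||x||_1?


Non-zero entries: [(0, -14), (1, 8), (3, 4), (6, -3), (9, -10), (11, -7)]
Absolute values: [14, 8, 4, 3, 10, 7]
||x||_1 = sum = 46.

46


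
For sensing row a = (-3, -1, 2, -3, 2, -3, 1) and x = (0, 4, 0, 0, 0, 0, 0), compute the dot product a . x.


Non-zero terms: ['-1*4']
Products: [-4]
y = sum = -4.

-4


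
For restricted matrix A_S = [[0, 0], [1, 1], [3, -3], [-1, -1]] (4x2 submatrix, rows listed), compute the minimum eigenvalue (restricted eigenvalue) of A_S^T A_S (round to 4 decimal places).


A_S^T A_S = [[11, -7], [-7, 11]].
trace = 22.
det = 72.
disc = trace^2 - 4*det = 484 - 4*72 = 196.
sqrt(196) = 14.
lam_min = (22 - 14)/2 = 4 = 4.0000.

4.0000


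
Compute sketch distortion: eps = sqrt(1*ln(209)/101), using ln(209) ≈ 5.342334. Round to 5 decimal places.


ln(209) ≈ 5.342334.
1*ln(N)/m ≈ 1*5.342334/101 ≈ 0.0528944.
eps = sqrt(0.0528944) ≈ 0.2299878 ≈ 0.22999.

0.22999


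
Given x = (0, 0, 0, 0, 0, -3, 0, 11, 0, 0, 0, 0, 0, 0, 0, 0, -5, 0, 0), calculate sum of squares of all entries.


Non-zero entries: [(5, -3), (7, 11), (16, -5)]
Squares: [9, 121, 25]
||x||_2^2 = sum = 155.

155


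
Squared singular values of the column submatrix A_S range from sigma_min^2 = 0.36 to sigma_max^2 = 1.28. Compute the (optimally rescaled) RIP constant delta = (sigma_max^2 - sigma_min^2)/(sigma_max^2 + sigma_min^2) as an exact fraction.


lambda_max - lambda_min = 1.28 - 0.36 = 0.92.
lambda_max + lambda_min = 1.28 + 0.36 = 1.64.
delta = 0.92/1.64 = 92/164 = 23/41.

23/41


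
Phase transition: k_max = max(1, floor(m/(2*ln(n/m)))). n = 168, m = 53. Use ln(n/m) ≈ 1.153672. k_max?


n/m = 168/53.
ln(n/m) ≈ 1.153672.
2*ln(n/m) ≈ 2.307344.
m/(2*ln(n/m)) ≈ 53/2.307344 ≈ 22.9701.
floor = 22.
k_max = max(1, 22) = 22.

22


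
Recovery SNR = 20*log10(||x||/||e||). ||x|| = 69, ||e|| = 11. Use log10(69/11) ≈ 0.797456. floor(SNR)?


||x||/||e|| = 69/11.
log10(69/11) ≈ 0.797456.
20*log10(||x||/||e||) ≈ 20*0.797456 = 15.94912.
floor(15.94912) = 15.

15


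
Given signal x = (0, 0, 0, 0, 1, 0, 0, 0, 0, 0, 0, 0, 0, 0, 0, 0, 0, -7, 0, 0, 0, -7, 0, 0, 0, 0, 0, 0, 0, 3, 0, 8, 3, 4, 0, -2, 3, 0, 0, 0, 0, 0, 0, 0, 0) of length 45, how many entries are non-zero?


Non-zero positions: [4, 17, 21, 29, 31, 32, 33, 35, 36].
Sparsity = 9.

9


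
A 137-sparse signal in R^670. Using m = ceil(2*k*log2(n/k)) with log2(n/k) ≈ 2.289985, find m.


log2(n/k) = log2(670/137) ≈ 2.289985.
2*k*log2(n/k) ≈ 2*137*2.289985 = 627.45589.
m = ceil(627.45589) = 628.

628


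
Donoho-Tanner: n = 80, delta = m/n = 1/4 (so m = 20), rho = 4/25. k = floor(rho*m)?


m = 1/4*80 = 20.
rho = 4/25.
rho*m = 4/25*20 = 3.2.
k = floor(3.2) = 3.

3


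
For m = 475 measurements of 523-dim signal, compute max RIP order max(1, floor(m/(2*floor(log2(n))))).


floor(log2(523)) = 9.
2*9 = 18.
m/(2*floor(log2(n))) = 475/18 ≈ 26.3889.
floor = 26.
k = max(1, 26) = 26.

26


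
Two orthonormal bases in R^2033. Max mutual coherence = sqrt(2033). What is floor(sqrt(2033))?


45^2 = 2025 <= 2033 < 2116 = 46^2, so 45 <= sqrt(2033) < 46.
floor(sqrt(2033)) = 45.

45


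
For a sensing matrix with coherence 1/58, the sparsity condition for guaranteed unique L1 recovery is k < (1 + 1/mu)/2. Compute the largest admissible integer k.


1/mu = 58.
1 + 1/mu = 59.
(1 + 1/mu)/2 = 29.5 is not an integer, so k_max = floor(29.5) = 29.

29


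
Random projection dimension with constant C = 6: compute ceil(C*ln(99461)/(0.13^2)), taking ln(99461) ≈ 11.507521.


ln(99461) ≈ 11.507521.
eps^2 = 0.13^2 = 0.0169.
C*ln(N)/eps^2 ≈ 6*11.507521/0.0169 ≈ 4085.5104.
m = ceil(4085.5104) = 4086.

4086


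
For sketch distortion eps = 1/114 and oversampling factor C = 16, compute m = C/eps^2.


1/eps = 114.
(1/eps)^2 = 12996.
m = 16*12996 = 207936.

207936


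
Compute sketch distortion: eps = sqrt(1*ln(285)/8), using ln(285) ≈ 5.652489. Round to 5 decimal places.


ln(285) ≈ 5.652489.
1*ln(N)/m ≈ 1*5.652489/8 ≈ 0.70656113.
eps = sqrt(0.70656113) ≈ 0.8405719 ≈ 0.84057.

0.84057


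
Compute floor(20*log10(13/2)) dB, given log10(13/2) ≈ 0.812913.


||x||/||e|| = 13/2.
log10(13/2) ≈ 0.812913.
20*log10(||x||/||e||) ≈ 20*0.812913 = 16.25826.
floor(16.25826) = 16.

16


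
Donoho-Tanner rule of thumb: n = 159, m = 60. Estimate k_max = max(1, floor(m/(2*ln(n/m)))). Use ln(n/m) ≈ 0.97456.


n/m = 159/60 = 53/20.
ln(n/m) ≈ 0.97456.
2*ln(n/m) ≈ 1.94912.
m/(2*ln(n/m)) ≈ 60/1.94912 ≈ 30.7831.
floor = 30.
k_max = max(1, 30) = 30.

30


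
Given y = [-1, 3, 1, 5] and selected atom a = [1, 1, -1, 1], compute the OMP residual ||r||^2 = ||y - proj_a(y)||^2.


a^T a = 4.
a^T y = 6.
coeff = 6/4 = 3/2.
||r||^2 = 27.

27


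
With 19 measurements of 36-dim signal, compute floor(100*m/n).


100*m/n = 100*19/36 ≈ 52.7778.
floor = 52.

52


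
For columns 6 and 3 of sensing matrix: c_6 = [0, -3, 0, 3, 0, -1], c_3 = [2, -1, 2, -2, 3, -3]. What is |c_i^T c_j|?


Inner product: 0*2 + -3*-1 + 0*2 + 3*-2 + 0*3 + -1*-3
Products: [0, 3, 0, -6, 0, 3]
Sum = 0.
|dot| = 0.

0


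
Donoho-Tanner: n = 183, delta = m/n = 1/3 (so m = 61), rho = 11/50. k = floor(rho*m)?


m = 1/3*183 = 61.
rho = 11/50.
rho*m = 11/50*61 = 13.42.
k = floor(13.42) = 13.

13


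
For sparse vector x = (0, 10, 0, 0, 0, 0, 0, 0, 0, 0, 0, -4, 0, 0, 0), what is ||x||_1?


Non-zero entries: [(1, 10), (11, -4)]
Absolute values: [10, 4]
||x||_1 = sum = 14.

14


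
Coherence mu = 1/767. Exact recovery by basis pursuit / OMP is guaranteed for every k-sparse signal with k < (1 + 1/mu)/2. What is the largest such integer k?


1/mu = 767.
1 + 1/mu = 768.
(1 + 1/mu)/2 = 384 is an integer and the inequality is strict, so k_max = 384 - 1 = 383.

383


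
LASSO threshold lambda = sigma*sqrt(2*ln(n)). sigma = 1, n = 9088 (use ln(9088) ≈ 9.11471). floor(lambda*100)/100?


ln(9088) ≈ 9.11471.
2*ln(n) ≈ 18.22942.
sqrt(2*ln(n)) ≈ sqrt(18.22942) ≈ 4.269592.
lambda ≈ 1*4.269592 = 4.269592.
floor(lambda*100)/100 = 4.26.

4.26


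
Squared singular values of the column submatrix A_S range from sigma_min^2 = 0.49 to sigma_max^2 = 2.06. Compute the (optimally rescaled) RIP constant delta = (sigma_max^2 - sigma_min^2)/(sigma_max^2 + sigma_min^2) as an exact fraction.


lambda_max - lambda_min = 2.06 - 0.49 = 1.57.
lambda_max + lambda_min = 2.06 + 0.49 = 2.55.
delta = 1.57/2.55 = 157/255.

157/255


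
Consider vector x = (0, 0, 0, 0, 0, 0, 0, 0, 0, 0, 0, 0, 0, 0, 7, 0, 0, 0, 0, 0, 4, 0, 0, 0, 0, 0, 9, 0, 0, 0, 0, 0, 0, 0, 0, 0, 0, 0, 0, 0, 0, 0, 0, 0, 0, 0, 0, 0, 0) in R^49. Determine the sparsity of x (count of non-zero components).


Non-zero positions: [14, 20, 26].
Sparsity = 3.

3


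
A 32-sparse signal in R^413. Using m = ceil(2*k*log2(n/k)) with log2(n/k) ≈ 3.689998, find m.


log2(n/k) = log2(413/32) ≈ 3.689998.
2*k*log2(n/k) ≈ 2*32*3.689998 = 236.159872.
m = ceil(236.159872) = 237.

237


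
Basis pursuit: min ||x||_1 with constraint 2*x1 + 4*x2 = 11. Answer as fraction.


Axis intercepts:
  x1 = 11/2, x2 = 0: L1 = 11/2
  x1 = 0, x2 = 11/4: L1 = 11/4
x* = (0, 11/4)
||x*||_1 = 11/4.

11/4


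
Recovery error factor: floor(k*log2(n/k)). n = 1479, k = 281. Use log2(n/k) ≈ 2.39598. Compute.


log2(n/k) = log2(1479/281) ≈ 2.39598.
k*log2(n/k) ≈ 281*2.39598 = 673.27038.
floor(673.27038) = 673.

673


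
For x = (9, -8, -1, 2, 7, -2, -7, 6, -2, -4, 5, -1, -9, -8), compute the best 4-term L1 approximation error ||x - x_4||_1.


Sorted |x_i| descending: [9, 9, 8, 8, 7, 7, 6, 5, 4, 2, 2, 2, 1, 1]
Keep top 4: [9, 9, 8, 8]
Tail entries: [7, 7, 6, 5, 4, 2, 2, 2, 1, 1]
L1 error = sum of tail = 37.

37


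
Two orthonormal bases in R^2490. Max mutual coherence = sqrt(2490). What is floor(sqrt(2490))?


49^2 = 2401 <= 2490 < 2500 = 50^2, so 49 <= sqrt(2490) < 50.
floor(sqrt(2490)) = 49.

49


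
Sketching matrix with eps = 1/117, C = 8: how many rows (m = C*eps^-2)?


1/eps = 117.
(1/eps)^2 = 13689.
m = 8*13689 = 109512.

109512


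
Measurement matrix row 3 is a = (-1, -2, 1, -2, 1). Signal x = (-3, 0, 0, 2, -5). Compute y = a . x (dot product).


Non-zero terms: ['-1*-3', '-2*2', '1*-5']
Products: [3, -4, -5]
y = sum = -6.

-6


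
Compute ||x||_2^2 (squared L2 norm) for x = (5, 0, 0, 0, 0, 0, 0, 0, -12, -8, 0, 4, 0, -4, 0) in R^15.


Non-zero entries: [(0, 5), (8, -12), (9, -8), (11, 4), (13, -4)]
Squares: [25, 144, 64, 16, 16]
||x||_2^2 = sum = 265.

265


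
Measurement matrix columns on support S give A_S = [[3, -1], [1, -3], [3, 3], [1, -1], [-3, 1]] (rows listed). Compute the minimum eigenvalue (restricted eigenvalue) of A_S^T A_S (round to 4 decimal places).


A_S^T A_S = [[29, -1], [-1, 21]].
trace = 50.
det = 608.
disc = trace^2 - 4*det = 2500 - 4*608 = 68.
sqrt(68) ≈ 8.246211.
lam_min = (50 - sqrt(68))/2 ≈ (50 - 8.246211)/2 = 20.8768945 ≈ 20.8769.

20.8769


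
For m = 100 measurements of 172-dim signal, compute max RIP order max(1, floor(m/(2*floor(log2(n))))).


floor(log2(172)) = 7.
2*7 = 14.
m/(2*floor(log2(n))) = 100/14 ≈ 7.1429.
floor = 7.
k = max(1, 7) = 7.

7


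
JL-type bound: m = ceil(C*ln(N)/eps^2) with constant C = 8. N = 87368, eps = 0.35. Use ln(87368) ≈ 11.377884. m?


ln(87368) ≈ 11.377884.
eps^2 = 0.35^2 = 0.1225.
C*ln(N)/eps^2 ≈ 8*11.377884/0.1225 ≈ 743.0455.
m = ceil(743.0455) = 744.

744


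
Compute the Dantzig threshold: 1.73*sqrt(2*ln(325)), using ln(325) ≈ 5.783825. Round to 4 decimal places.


ln(325) ≈ 5.783825.
2*ln(n) ≈ 11.56765.
sqrt(2*ln(n)) ≈ sqrt(11.56765) ≈ 3.401125.
threshold ≈ 1.73*3.401125 = 5.88394625 ≈ 5.8839.

5.8839


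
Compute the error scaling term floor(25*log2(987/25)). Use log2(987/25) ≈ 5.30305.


log2(n/k) = log2(987/25) ≈ 5.30305.
k*log2(n/k) ≈ 25*5.30305 = 132.57625.
floor(132.57625) = 132.

132


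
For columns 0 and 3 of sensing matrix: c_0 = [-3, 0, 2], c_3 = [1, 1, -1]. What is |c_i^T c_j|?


Inner product: -3*1 + 0*1 + 2*-1
Products: [-3, 0, -2]
Sum = -5.
|dot| = 5.

5


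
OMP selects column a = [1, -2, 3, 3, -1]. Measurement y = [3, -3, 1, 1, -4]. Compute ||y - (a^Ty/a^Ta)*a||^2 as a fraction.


a^T a = 24.
a^T y = 19.
coeff = 19/24 = 19/24.
||r||^2 = 503/24.

503/24


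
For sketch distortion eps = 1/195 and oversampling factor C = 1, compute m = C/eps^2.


1/eps = 195.
(1/eps)^2 = 38025.
m = 1*38025 = 38025.

38025


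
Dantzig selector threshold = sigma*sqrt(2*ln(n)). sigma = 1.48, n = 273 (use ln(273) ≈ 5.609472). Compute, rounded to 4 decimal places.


ln(273) ≈ 5.609472.
2*ln(n) ≈ 11.218944.
sqrt(2*ln(n)) ≈ sqrt(11.218944) ≈ 3.349469.
threshold ≈ 1.48*3.349469 = 4.95721412 ≈ 4.9572.

4.9572


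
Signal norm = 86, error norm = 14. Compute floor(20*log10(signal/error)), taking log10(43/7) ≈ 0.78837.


||x||/||e|| = 86/14 = 43/7.
log10(43/7) ≈ 0.78837.
20*log10(||x||/||e||) ≈ 20*0.78837 = 15.7674.
floor(15.7674) = 15.

15


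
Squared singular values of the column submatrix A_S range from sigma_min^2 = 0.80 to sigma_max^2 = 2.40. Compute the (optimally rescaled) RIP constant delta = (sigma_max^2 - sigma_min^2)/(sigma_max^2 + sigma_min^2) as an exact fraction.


lambda_max - lambda_min = 2.40 - 0.80 = 1.60.
lambda_max + lambda_min = 2.40 + 0.80 = 3.20.
delta = 1.60/3.20 = 160/320 = 1/2.

1/2


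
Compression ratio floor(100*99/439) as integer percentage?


100*m/n = 100*99/439 ≈ 22.5513.
floor = 22.

22


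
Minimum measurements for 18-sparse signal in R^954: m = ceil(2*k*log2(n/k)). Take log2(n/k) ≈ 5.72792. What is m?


log2(n/k) = log2(954/18) ≈ 5.72792.
2*k*log2(n/k) ≈ 2*18*5.72792 = 206.20512.
m = ceil(206.20512) = 207.

207


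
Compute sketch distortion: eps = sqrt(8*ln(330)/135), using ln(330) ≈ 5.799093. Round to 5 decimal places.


ln(330) ≈ 5.799093.
8*ln(N)/m ≈ 8*5.799093/135 ≈ 0.34364996.
eps = sqrt(0.34364996) ≈ 0.5862166 ≈ 0.58622.

0.58622


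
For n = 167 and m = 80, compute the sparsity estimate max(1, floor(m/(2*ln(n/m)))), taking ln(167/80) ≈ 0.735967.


n/m = 167/80.
ln(n/m) ≈ 0.735967.
2*ln(n/m) ≈ 1.471934.
m/(2*ln(n/m)) ≈ 80/1.471934 ≈ 54.3503.
floor = 54.
k_max = max(1, 54) = 54.

54


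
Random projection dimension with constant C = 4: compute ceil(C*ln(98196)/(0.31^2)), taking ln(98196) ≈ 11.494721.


ln(98196) ≈ 11.494721.
eps^2 = 0.31^2 = 0.0961.
C*ln(N)/eps^2 ≈ 4*11.494721/0.0961 ≈ 478.4483.
m = ceil(478.4483) = 479.

479


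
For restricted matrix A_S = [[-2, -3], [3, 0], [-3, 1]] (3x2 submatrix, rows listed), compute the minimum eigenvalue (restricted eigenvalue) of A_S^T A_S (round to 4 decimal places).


A_S^T A_S = [[22, 3], [3, 10]].
trace = 32.
det = 211.
disc = trace^2 - 4*det = 1024 - 4*211 = 180.
sqrt(180) ≈ 13.416408.
lam_min = (32 - sqrt(180))/2 ≈ (32 - 13.416408)/2 = 9.291796 ≈ 9.2918.

9.2918


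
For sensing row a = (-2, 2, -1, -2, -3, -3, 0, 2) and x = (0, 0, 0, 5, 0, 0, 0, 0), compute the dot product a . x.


Non-zero terms: ['-2*5']
Products: [-10]
y = sum = -10.

-10


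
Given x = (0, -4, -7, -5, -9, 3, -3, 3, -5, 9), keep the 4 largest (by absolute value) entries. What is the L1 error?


Sorted |x_i| descending: [9, 9, 7, 5, 5, 4, 3, 3, 3, 0]
Keep top 4: [9, 9, 7, 5]
Tail entries: [5, 4, 3, 3, 3, 0]
L1 error = sum of tail = 18.

18


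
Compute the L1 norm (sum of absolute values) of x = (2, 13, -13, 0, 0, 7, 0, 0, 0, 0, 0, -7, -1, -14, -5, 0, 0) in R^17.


Non-zero entries: [(0, 2), (1, 13), (2, -13), (5, 7), (11, -7), (12, -1), (13, -14), (14, -5)]
Absolute values: [2, 13, 13, 7, 7, 1, 14, 5]
||x||_1 = sum = 62.

62


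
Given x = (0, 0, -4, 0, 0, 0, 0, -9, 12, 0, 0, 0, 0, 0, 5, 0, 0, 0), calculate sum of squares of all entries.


Non-zero entries: [(2, -4), (7, -9), (8, 12), (14, 5)]
Squares: [16, 81, 144, 25]
||x||_2^2 = sum = 266.

266


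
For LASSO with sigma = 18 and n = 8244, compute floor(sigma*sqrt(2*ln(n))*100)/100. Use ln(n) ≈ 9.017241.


ln(8244) ≈ 9.017241.
2*ln(n) ≈ 18.034482.
sqrt(2*ln(n)) ≈ sqrt(18.034482) ≈ 4.246702.
lambda ≈ 18*4.246702 = 76.440636.
floor(lambda*100)/100 = 76.44.

76.44


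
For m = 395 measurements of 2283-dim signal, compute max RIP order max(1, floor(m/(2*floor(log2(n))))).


floor(log2(2283)) = 11.
2*11 = 22.
m/(2*floor(log2(n))) = 395/22 ≈ 17.9545.
floor = 17.
k = max(1, 17) = 17.

17


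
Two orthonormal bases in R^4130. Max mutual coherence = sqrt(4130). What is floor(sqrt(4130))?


64^2 = 4096 <= 4130 < 4225 = 65^2, so 64 <= sqrt(4130) < 65.
floor(sqrt(4130)) = 64.

64


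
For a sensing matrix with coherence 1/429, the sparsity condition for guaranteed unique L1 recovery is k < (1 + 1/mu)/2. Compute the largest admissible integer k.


1/mu = 429.
1 + 1/mu = 430.
(1 + 1/mu)/2 = 215 is an integer and the inequality is strict, so k_max = 215 - 1 = 214.

214


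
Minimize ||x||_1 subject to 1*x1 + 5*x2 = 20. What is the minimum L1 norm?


Axis intercepts:
  x1 = 20, x2 = 0: L1 = 20
  x1 = 0, x2 = 4: L1 = 4
x* = (0, 4)
||x*||_1 = 4.

4


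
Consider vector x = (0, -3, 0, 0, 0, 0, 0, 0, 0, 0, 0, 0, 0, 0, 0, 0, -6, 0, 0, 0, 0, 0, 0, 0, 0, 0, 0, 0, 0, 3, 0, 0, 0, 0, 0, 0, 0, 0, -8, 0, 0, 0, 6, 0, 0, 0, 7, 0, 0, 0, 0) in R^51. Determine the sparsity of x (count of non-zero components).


Non-zero positions: [1, 16, 29, 38, 42, 46].
Sparsity = 6.

6


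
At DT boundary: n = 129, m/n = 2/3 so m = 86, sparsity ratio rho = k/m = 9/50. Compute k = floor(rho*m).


m = 2/3*129 = 86.
rho = 9/50.
rho*m = 9/50*86 = 15.48.
k = floor(15.48) = 15.

15


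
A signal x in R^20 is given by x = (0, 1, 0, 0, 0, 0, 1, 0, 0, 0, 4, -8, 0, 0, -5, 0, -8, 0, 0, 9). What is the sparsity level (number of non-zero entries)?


Non-zero positions: [1, 6, 10, 11, 14, 16, 19].
Sparsity = 7.

7


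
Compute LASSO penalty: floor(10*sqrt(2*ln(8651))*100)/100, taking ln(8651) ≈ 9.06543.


ln(8651) ≈ 9.06543.
2*ln(n) ≈ 18.13086.
sqrt(2*ln(n)) ≈ sqrt(18.13086) ≈ 4.258035.
lambda ≈ 10*4.258035 = 42.58035.
floor(lambda*100)/100 = 42.58.

42.58


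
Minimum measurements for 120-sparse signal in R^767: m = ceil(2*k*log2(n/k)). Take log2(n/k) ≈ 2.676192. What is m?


log2(n/k) = log2(767/120) ≈ 2.676192.
2*k*log2(n/k) ≈ 2*120*2.676192 = 642.28608.
m = ceil(642.28608) = 643.

643


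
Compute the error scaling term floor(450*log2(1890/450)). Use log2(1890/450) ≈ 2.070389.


log2(n/k) = log2(1890/450) ≈ 2.070389.
k*log2(n/k) ≈ 450*2.070389 = 931.67505.
floor(931.67505) = 931.

931


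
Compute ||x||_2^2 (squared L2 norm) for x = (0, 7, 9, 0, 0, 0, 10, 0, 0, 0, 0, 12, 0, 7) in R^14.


Non-zero entries: [(1, 7), (2, 9), (6, 10), (11, 12), (13, 7)]
Squares: [49, 81, 100, 144, 49]
||x||_2^2 = sum = 423.

423


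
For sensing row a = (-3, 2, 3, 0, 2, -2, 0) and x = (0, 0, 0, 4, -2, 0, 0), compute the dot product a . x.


Non-zero terms: ['0*4', '2*-2']
Products: [0, -4]
y = sum = -4.

-4


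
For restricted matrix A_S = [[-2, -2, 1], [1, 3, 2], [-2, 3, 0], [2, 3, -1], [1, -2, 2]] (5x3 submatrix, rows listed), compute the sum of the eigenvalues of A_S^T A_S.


Sum of eigenvalues of A_S^T A_S = trace(A_S^T A_S) = sum of squared column norms of A_S.
A_S^T A_S diagonal: [14, 35, 10].
trace = 14 + 35 + 10 = 59.

59


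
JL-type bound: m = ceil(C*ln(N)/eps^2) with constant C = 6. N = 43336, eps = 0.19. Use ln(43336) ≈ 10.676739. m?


ln(43336) ≈ 10.676739.
eps^2 = 0.19^2 = 0.0361.
C*ln(N)/eps^2 ≈ 6*10.676739/0.0361 ≈ 1774.5273.
m = ceil(1774.5273) = 1775.

1775


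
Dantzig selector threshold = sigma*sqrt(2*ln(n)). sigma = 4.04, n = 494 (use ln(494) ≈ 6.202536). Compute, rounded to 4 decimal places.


ln(494) ≈ 6.202536.
2*ln(n) ≈ 12.405072.
sqrt(2*ln(n)) ≈ sqrt(12.405072) ≈ 3.522083.
threshold ≈ 4.04*3.522083 = 14.22921532 ≈ 14.2292.

14.2292
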